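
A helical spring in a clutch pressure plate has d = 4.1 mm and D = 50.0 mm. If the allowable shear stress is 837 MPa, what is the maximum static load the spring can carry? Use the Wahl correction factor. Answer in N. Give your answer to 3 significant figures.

405 N

C = D/d = 50.0/4.1 = 12.1951
K_W = (4C−1)/(4C−4) + 0.615/C = 47.780/44.780 + 0.0504 = 1.1174
τ_max = K·8FD/(πd³) → F_max = τ_allow·πd³/(8DK)
F_max = 837·π·4.1³/(8·50.0·1.1174) = 1.8123e+05/446.97 = 405.46 N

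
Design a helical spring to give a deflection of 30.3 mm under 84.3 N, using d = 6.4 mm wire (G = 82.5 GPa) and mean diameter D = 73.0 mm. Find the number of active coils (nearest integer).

Required rate k = F/δ = 84.3/30.3 = 2.7822 N/mm
N_a = Gd⁴/(8D³k) = (82.5×10³ × 6.4⁴)/(8 × 73.0³ × 2.7822)
    = 1.38412e+08 / 8.65852e+06 = 15.99 → 16 coils

16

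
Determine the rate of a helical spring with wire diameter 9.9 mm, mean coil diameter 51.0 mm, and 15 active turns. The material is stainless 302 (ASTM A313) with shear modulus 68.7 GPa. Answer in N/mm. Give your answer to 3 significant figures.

k = Gd⁴/(8D³N_a) = (68.7×10³ × 9.9⁴) / (8 × 51.0³ × 15)
  = 6.59929e+08 / 1.59181e+07 = 41.458 N/mm

41.5 N/mm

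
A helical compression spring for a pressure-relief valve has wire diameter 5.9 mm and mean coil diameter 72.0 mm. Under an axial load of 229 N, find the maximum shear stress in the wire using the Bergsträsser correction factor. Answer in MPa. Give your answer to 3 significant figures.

Spring index C = D/d = 72.0/5.9 = 12.2034
K_B = (4C+2)/(4C−3) = 50.814/45.814 = 1.1091
τ₀ = 8FD/(πd³) = 8·229·72.0/(π·5.9³) = 131904/645.22 = 204.43 MPa
τ_max = K·τ₀ = 1.1091 × 204.43 = 226.74 MPa

227 MPa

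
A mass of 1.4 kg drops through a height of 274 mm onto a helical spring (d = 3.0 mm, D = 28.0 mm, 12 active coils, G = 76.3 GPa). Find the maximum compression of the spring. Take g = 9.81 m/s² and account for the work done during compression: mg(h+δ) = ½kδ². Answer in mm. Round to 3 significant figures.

k = Gd⁴/(8D³N_a) = (76.3×10³)(3.0⁴)/(8·28.0³·12) = 2.9327 N/mm
W = mg = 1.4 × 9.81 = 13.734 N
½kδ² − Wδ − Wh = 0 → δ = (W + √(W² + 2kWh))/k
δ = (13.734 + √(188.62 + 22072))/2.9327 = (13.734 + 149.2)/2.9327 = 55.558 mm

55.6 mm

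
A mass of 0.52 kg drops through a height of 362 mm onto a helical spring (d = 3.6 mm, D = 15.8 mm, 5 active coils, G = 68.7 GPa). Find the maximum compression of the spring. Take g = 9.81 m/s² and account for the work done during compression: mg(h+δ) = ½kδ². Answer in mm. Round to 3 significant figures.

7.18 mm

k = Gd⁴/(8D³N_a) = (68.7×10³)(3.6⁴)/(8·15.8³·5) = 73.137 N/mm
W = mg = 0.52 × 9.81 = 5.1012 N
½kδ² − Wδ − Wh = 0 → δ = (W + √(W² + 2kWh))/k
δ = (5.1012 + √(26.022 + 270114))/73.137 = (5.1012 + 519.75)/73.137 = 7.1763 mm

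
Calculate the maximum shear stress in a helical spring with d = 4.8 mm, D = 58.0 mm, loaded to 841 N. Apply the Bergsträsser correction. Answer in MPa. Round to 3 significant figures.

Spring index C = D/d = 58.0/4.8 = 12.0833
K_B = (4C+2)/(4C−3) = 50.333/45.333 = 1.1103
τ₀ = 8FD/(πd³) = 8·841·58.0/(π·4.8³) = 390224/347.44 = 1123.2 MPa
τ_max = K·τ₀ = 1.1103 × 1123.2 = 1247 MPa

1250 MPa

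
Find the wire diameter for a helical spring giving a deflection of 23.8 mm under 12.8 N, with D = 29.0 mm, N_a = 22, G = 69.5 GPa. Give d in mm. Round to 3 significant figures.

Required rate k = F/δ = 12.8/23.8 = 0.53782 N/mm
d = (8D³N_a·k / G)^(1/4) = (8·29.0³·22·0.53782 / (69.5×10³))^0.25
  = (33.217)^0.25 = 2.4007 mm

2.40 mm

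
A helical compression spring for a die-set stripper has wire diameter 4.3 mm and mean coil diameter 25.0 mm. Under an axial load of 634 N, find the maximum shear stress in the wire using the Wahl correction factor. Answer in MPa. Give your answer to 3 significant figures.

640 MPa

Spring index C = D/d = 25.0/4.3 = 5.8140
K_W = (4C−1)/(4C−4) + 0.615/C = 22.256/19.256 + 0.1058 = 1.2616
τ₀ = 8FD/(πd³) = 8·634·25.0/(π·4.3³) = 126800/249.78 = 507.65 MPa
τ_max = K·τ₀ = 1.2616 × 507.65 = 640.44 MPa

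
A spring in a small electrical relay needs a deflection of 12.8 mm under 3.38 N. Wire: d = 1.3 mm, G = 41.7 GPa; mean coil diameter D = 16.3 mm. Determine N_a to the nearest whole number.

13

Required rate k = F/δ = 3.38/12.8 = 0.26406 N/mm
N_a = Gd⁴/(8D³k) = (41.7×10³ × 1.3⁴)/(8 × 16.3³ × 0.26406)
    = 119099 / 9148.7 = 13.02 → 13 coils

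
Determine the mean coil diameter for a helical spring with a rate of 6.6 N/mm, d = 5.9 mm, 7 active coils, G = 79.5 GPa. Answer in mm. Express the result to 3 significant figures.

63.9 mm

D = (Gd⁴/(8N_a·k))^(1/3) = (79.5×10³·5.9⁴/(8·7·6.6))^(1/3)
  = (260641)^(1/3) = 63.8775 mm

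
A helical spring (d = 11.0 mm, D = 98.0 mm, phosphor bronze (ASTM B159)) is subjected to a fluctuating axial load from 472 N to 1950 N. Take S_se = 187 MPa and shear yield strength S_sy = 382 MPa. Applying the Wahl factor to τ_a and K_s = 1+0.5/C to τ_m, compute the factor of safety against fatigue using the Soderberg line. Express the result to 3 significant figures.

0.671

C = D/d = 98.0/11.0 = 8.9091; K_W = (4C−1)/(4C−4)+0.615/C = 1.1639; K_s = 1+0.5/C = 1.0561
F_a = (F_max−F_min)/2 = 739 N; F_m = (F_max+F_min)/2 = 1211 N
τ_a = K_W·8F_aD/(πd³) = 1.1639 × 138.56 = 161.26 MPa
τ_m = K_s·8F_mD/(πd³) = 1.0561 × 227.06 = 239.8 MPa
Soderberg: 1/n_f = τ_a/S_se + τ_m/S_sy = 161.26/187 + 239.8/382 = 0.86236 + 0.62774 = 1.4901
n_f = 1/1.4901 = 0.6711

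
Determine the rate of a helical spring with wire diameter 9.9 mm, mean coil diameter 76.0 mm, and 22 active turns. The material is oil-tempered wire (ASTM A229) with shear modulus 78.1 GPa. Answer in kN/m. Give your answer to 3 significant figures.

9.71 kN/m

k = Gd⁴/(8D³N_a) = (78.1×10³ × 9.9⁴) / (8 × 76.0³ × 22)
  = 7.50225e+08 / 7.72598e+07 = 9.7104 N/mm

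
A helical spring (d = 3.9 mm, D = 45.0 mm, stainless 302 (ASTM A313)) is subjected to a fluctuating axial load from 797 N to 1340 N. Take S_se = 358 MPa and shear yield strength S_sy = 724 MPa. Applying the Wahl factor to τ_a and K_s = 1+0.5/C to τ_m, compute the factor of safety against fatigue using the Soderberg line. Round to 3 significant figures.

C = D/d = 45.0/3.9 = 11.5385; K_W = (4C−1)/(4C−4)+0.615/C = 1.1245; K_s = 1+0.5/C = 1.0433
F_a = (F_max−F_min)/2 = 271.5 N; F_m = (F_max+F_min)/2 = 1068.5 N
τ_a = K_W·8F_aD/(πd³) = 1.1245 × 524.48 = 589.76 MPa
τ_m = K_s·8F_mD/(πd³) = 1.0433 × 2064.1 = 2153.6 MPa
Soderberg: 1/n_f = τ_a/S_se + τ_m/S_sy = 589.76/358 + 2153.6/724 = 1.64738 + 2.97453 = 4.6219
n_f = 1/4.6219 = 0.2164

0.216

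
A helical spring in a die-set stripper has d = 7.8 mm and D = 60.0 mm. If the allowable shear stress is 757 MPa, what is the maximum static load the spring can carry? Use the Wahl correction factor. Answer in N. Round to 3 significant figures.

1970 N

C = D/d = 60.0/7.8 = 7.6923
K_W = (4C−1)/(4C−4) + 0.615/C = 29.769/26.769 + 0.0799 = 1.1920
τ_max = K·8FD/(πd³) → F_max = τ_allow·πd³/(8DK)
F_max = 757·π·7.8³/(8·60.0·1.1920) = 1.1286e+06/572.17 = 1972.4 N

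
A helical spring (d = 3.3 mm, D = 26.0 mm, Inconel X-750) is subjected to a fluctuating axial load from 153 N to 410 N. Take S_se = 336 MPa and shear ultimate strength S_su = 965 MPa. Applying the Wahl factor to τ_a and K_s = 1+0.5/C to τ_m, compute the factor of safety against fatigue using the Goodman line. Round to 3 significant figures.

C = D/d = 26.0/3.3 = 7.8788; K_W = (4C−1)/(4C−4)+0.615/C = 1.1871; K_s = 1+0.5/C = 1.0635
F_a = (F_max−F_min)/2 = 128.5 N; F_m = (F_max+F_min)/2 = 281.5 N
τ_a = K_W·8F_aD/(πd³) = 1.1871 × 236.74 = 281.03 MPa
τ_m = K_s·8F_mD/(πd³) = 1.0635 × 518.62 = 551.53 MPa
Goodman: 1/n_f = τ_a/S_se + τ_m/S_su = 281.03/336 + 551.53/965 = 0.83641 + 0.57154 = 1.4079
n_f = 1/1.4079 = 0.7103

0.710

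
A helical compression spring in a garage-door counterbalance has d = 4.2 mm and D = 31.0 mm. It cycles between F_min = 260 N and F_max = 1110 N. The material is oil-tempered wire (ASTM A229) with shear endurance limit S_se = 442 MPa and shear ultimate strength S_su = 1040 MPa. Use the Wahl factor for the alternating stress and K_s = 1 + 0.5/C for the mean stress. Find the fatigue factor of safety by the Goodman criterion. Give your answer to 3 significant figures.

0.505

C = D/d = 31.0/4.2 = 7.3810; K_W = (4C−1)/(4C−4)+0.615/C = 1.2009; K_s = 1+0.5/C = 1.0677
F_a = (F_max−F_min)/2 = 425 N; F_m = (F_max+F_min)/2 = 685 N
τ_a = K_W·8F_aD/(πd³) = 1.2009 × 452.84 = 543.79 MPa
τ_m = K_s·8F_mD/(πd³) = 1.0677 × 729.87 = 779.31 MPa
Goodman: 1/n_f = τ_a/S_se + τ_m/S_su = 543.79/442 + 779.31/1040 = 1.23031 + 0.74934 = 1.9796
n_f = 1/1.9796 = 0.5051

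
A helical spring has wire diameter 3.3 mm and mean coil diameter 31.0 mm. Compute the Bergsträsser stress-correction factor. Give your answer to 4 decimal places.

C = D/d = 31.0/3.3 = 9.3939
K_B = (4C+2)/(4C−3) = 39.576/34.576 = 1.1446

1.1446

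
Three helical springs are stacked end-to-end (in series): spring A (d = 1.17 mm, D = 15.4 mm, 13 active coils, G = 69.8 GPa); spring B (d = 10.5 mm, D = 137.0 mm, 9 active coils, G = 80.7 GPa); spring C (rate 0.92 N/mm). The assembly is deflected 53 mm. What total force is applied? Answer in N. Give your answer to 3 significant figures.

k_A = Gd⁴/(8D³N_a) = (69.8×10³)(1.17⁴)/(8·15.4³·13) = 0.34435 N/mm
k_B = Gd⁴/(8D³N_a) = (80.7×10³)(10.5⁴)/(8·137.0³·9) = 5.2983 N/mm
Series: 1/k_eq = 1/0.34435 + 1/5.2983 + 1/0.92 = 4.1797; k_eq = 0.23925 N/mm
F = k_eq·δ = 0.23925·53 = 12.68 N

12.7 N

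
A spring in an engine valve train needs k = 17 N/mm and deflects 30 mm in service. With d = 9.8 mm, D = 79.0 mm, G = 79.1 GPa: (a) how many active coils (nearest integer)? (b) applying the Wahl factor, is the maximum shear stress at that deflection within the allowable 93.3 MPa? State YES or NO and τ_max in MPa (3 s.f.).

(a) 11 coils; (b) NO, τ_max = 128 MPa

N_a = Gd⁴/(8D³k) = (79.1×10³)(9.8⁴)/(8·79.0³·17) = 10.88 → N_a = 11
Actual rate k = Gd⁴/(8D³·11) = 16.816 N/mm
Working load F = kδ = 16.816·30 = 504.47 N
C = 79.0/9.8 = 8.0612; K_W = (4C−1)/(4C−4)+0.615/C = 1.1825
τ_max = K_W·8FD/(πd³) = 1.1825·107.83 = 127.51 MPa
τ_max > 93.3 MPa → exceeds allowable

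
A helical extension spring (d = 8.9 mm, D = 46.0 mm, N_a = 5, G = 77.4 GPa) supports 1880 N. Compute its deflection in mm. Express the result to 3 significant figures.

15.1 mm

k = Gd⁴/(8D³N_a) = (77.4×10³)(8.9⁴)/(8·46.0³·5) = 124.73 N/mm
δ = F/k = 1880 / 124.73 = 15.073 mm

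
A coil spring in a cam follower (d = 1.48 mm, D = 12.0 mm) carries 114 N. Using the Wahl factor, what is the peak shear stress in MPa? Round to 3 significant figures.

Spring index C = D/d = 12.0/1.48 = 8.1081
K_W = (4C−1)/(4C−4) + 0.615/C = 31.432/28.432 + 0.0758 = 1.1814
τ₀ = 8FD/(πd³) = 8·114·12.0/(π·1.48³) = 10944/10.184 = 1074.6 MPa
τ_max = K·τ₀ = 1.1814 × 1074.6 = 1269.5 MPa

1270 MPa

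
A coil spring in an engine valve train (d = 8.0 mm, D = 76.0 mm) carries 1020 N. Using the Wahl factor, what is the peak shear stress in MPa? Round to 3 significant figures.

Spring index C = D/d = 76.0/8.0 = 9.5000
K_W = (4C−1)/(4C−4) + 0.615/C = 37.000/34.000 + 0.0647 = 1.1530
τ₀ = 8FD/(πd³) = 8·1020·76.0/(π·8.0³) = 620160/1608.5 = 385.55 MPa
τ_max = K·τ₀ = 1.1530 × 385.55 = 444.53 MPa

445 MPa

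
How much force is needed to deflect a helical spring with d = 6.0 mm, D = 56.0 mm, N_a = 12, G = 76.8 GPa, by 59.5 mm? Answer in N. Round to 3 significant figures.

k = Gd⁴/(8D³N_a) = (76.8×10³)(6.0⁴)/(8·56.0³·12) = 5.9038 N/mm
F = k·δ = 5.9038 × 59.5 = 351.28 N

351 N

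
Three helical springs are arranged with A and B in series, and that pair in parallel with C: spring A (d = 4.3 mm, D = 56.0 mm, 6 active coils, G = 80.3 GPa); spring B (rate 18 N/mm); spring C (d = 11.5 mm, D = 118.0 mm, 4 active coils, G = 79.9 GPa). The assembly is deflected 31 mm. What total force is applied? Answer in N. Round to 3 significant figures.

909 N

k_A = Gd⁴/(8D³N_a) = (80.3×10³)(4.3⁴)/(8·56.0³·6) = 3.2567 N/mm
k_C = Gd⁴/(8D³N_a) = (79.9×10³)(11.5⁴)/(8·118.0³·4) = 26.579 N/mm
Springs A,B series: k_AB = 1/(1/3.2567+1/18) = 2.7578 N/mm; parallel with C: k_eq = 2.7578+26.579 = 29.337 N/mm
F = k_eq·δ = 29.337·31 = 909.45 N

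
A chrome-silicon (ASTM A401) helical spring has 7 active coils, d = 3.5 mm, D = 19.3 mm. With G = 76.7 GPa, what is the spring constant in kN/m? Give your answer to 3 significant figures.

k = Gd⁴/(8D³N_a) = (76.7×10³ × 3.5⁴) / (8 × 19.3³ × 7)
  = 1.15098e+07 / 402587 = 28.59 N/mm

28.6 kN/m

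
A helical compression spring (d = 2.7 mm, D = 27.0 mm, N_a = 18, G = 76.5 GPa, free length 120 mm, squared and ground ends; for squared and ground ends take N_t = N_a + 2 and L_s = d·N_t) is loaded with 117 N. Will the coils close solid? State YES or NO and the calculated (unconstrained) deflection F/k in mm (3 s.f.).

k = Gd⁴/(8D³N_a) = (76.5×10³)(2.7⁴)/(8·27.0³·18) = 1.4344 N/mm
N_t = 20; L_s = 2.7·20 = 54 mm; δ_solid = L₀ − L_s = 120 − 54 = 66 mm
δ = F/k = 117/1.4344 = 81.569 mm
δ ≥ δ_solid → spring goes solid

YES, δ = 81.6 mm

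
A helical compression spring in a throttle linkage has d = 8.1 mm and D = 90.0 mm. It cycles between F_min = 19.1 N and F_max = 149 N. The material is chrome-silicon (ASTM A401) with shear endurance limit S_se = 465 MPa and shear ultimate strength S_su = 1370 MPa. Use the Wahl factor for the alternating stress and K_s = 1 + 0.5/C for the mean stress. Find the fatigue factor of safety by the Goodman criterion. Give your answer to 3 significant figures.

10.5

C = D/d = 90.0/8.1 = 11.1111; K_W = (4C−1)/(4C−4)+0.615/C = 1.1295; K_s = 1+0.5/C = 1.0450
F_a = (F_max−F_min)/2 = 64.95 N; F_m = (F_max+F_min)/2 = 84.05 N
τ_a = K_W·8F_aD/(πd³) = 1.1295 × 28.01 = 31.638 MPa
τ_m = K_s·8F_mD/(πd³) = 1.0450 × 36.246 = 37.878 MPa
Goodman: 1/n_f = τ_a/S_se + τ_m/S_su = 31.638/465 + 37.878/1370 = 0.06804 + 0.02765 = 0.095686
n_f = 1/0.095686 = 10.45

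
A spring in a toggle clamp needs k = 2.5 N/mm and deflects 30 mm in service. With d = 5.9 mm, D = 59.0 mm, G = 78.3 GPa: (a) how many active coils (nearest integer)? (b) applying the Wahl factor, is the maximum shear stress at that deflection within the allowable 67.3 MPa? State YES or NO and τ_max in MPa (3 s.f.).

N_a = Gd⁴/(8D³k) = (78.3×10³)(5.9⁴)/(8·59.0³·2.5) = 23.1 → N_a = 23
Actual rate k = Gd⁴/(8D³·23) = 2.5107 N/mm
Working load F = kδ = 2.5107·30 = 75.321 N
C = 59.0/5.9 = 10.0000; K_W = (4C−1)/(4C−4)+0.615/C = 1.1448
τ_max = K_W·8FD/(πd³) = 1.1448·55.1 = 63.081 MPa
τ_max ≤ 67.3 MPa → acceptable

(a) 23 coils; (b) YES, τ_max = 63.1 MPa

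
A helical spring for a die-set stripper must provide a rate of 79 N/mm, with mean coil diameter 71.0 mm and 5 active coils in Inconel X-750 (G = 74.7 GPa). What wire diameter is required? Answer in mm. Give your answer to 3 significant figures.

11.1 mm

d = (8D³N_a·k / G)^(1/4) = (8·71.0³·5·79 / (74.7×10³))^0.25
  = (15141)^0.25 = 11.0927 mm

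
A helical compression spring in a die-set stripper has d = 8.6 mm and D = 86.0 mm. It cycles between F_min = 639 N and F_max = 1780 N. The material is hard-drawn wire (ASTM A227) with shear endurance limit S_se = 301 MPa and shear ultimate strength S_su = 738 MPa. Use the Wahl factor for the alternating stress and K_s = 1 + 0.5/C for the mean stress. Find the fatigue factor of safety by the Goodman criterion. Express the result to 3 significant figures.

0.747

C = D/d = 86.0/8.6 = 10.0000; K_W = (4C−1)/(4C−4)+0.615/C = 1.1448; K_s = 1+0.5/C = 1.0500
F_a = (F_max−F_min)/2 = 570.5 N; F_m = (F_max+F_min)/2 = 1209.5 N
τ_a = K_W·8F_aD/(πd³) = 1.1448 × 196.43 = 224.87 MPa
τ_m = K_s·8F_mD/(πd³) = 1.0500 × 416.44 = 437.26 MPa
Goodman: 1/n_f = τ_a/S_se + τ_m/S_su = 224.87/301 + 437.26/738 = 0.74709 + 0.59249 = 1.3396
n_f = 1/1.3396 = 0.7465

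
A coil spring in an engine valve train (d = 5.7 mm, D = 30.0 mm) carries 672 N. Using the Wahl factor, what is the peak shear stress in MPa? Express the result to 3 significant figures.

358 MPa

Spring index C = D/d = 30.0/5.7 = 5.2632
K_W = (4C−1)/(4C−4) + 0.615/C = 20.053/17.053 + 0.1169 = 1.2928
τ₀ = 8FD/(πd³) = 8·672·30.0/(π·5.7³) = 161280/581.8 = 277.21 MPa
τ_max = K·τ₀ = 1.2928 × 277.21 = 358.37 MPa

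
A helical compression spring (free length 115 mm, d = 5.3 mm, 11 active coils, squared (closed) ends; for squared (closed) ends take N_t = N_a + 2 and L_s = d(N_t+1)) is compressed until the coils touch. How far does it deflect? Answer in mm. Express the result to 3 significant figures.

N_t = 13; L_s = 5.3·14 = 74.2 mm
δ_solid = L₀ − L_s = 115 − 74.2 = 40.8 mm

40.8 mm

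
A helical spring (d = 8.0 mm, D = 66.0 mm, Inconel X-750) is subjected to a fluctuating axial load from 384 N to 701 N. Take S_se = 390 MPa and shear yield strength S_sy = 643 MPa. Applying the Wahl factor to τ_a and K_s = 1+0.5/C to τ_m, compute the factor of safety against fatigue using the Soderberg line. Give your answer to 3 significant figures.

2.22

C = D/d = 66.0/8.0 = 8.2500; K_W = (4C−1)/(4C−4)+0.615/C = 1.1780; K_s = 1+0.5/C = 1.0606
F_a = (F_max−F_min)/2 = 158.5 N; F_m = (F_max+F_min)/2 = 542.5 N
τ_a = K_W·8F_aD/(πd³) = 1.1780 × 52.029 = 61.29 MPa
τ_m = K_s·8F_mD/(πd³) = 1.0606 × 178.08 = 188.87 MPa
Soderberg: 1/n_f = τ_a/S_se + τ_m/S_sy = 61.29/390 + 188.87/643 = 0.15715 + 0.29374 = 0.45089
n_f = 1/0.45089 = 2.218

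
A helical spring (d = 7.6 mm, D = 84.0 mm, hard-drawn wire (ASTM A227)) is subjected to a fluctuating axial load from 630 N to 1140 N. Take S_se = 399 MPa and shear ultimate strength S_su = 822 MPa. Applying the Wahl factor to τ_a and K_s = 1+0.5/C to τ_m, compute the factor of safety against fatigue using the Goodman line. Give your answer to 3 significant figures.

C = D/d = 84.0/7.6 = 11.0526; K_W = (4C−1)/(4C−4)+0.615/C = 1.1303; K_s = 1+0.5/C = 1.0452
F_a = (F_max−F_min)/2 = 255 N; F_m = (F_max+F_min)/2 = 885 N
τ_a = K_W·8F_aD/(πd³) = 1.1303 × 124.26 = 140.44 MPa
τ_m = K_s·8F_mD/(πd³) = 1.0452 × 431.24 = 450.75 MPa
Goodman: 1/n_f = τ_a/S_se + τ_m/S_su = 140.44/399 + 450.75/822 = 0.35198 + 0.54836 = 0.90034
n_f = 1/0.90034 = 1.111

1.11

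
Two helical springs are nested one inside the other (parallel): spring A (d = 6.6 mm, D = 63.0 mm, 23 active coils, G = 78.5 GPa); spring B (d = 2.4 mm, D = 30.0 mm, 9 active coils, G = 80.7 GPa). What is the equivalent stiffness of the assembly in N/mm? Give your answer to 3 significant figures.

4.61 N/mm

k_A = Gd⁴/(8D³N_a) = (78.5×10³)(6.6⁴)/(8·63.0³·23) = 3.2375 N/mm
k_B = Gd⁴/(8D³N_a) = (80.7×10³)(2.4⁴)/(8·30.0³·9) = 1.3773 N/mm
Parallel: k_eq = 3.2375 + 1.3773 = 4.6148 N/mm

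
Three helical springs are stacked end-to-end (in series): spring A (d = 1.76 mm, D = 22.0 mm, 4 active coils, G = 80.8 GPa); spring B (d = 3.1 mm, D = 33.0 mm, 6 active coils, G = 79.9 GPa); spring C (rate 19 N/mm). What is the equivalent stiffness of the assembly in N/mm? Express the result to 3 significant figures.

k_A = Gd⁴/(8D³N_a) = (80.8×10³)(1.76⁴)/(8·22.0³·4) = 2.2753 N/mm
k_B = Gd⁴/(8D³N_a) = (79.9×10³)(3.1⁴)/(8·33.0³·6) = 4.2777 N/mm
Series: 1/k_eq = 1/2.2753 + 1/4.2777 + 1/19 = 0.7259; k_eq = 1.3776 N/mm

1.38 N/mm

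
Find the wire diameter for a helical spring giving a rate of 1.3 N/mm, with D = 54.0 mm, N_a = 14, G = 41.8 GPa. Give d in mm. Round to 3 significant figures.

4.84 mm

d = (8D³N_a·k / G)^(1/4) = (8·54.0³·14·1.3 / (41.8×10³))^0.25
  = (548.49)^0.25 = 4.8394 mm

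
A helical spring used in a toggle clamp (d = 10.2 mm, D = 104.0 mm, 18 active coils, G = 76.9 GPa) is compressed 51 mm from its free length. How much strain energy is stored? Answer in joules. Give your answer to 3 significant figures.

6.68 J

k = Gd⁴/(8D³N_a) = (76.9×10³)(10.2⁴)/(8·104.0³·18) = 5.1388 N/mm
U = ½kδ² = 0.5 × 5.1388 × 51² = 6683.1 N·mm = 6.6831 J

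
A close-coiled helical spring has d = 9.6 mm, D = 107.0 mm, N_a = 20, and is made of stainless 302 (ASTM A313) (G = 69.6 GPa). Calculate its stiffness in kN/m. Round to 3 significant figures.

3.02 kN/m

k = Gd⁴/(8D³N_a) = (69.6×10³ × 9.6⁴) / (8 × 107.0³ × 20)
  = 5.91145e+08 / 1.96007e+08 = 3.0159 N/mm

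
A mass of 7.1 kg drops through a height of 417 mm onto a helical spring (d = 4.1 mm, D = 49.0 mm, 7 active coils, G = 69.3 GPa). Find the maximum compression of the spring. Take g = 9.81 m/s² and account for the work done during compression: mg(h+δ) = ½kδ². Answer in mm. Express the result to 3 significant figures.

k = Gd⁴/(8D³N_a) = (69.3×10³)(4.1⁴)/(8·49.0³·7) = 2.9723 N/mm
W = mg = 7.1 × 9.81 = 69.651 N
½kδ² − Wδ − Wh = 0 → δ = (W + √(W² + 2kWh))/k
δ = (69.651 + √(4851.3 + 172658))/2.9723 = (69.651 + 421.32)/2.9723 = 165.18 mm

165 mm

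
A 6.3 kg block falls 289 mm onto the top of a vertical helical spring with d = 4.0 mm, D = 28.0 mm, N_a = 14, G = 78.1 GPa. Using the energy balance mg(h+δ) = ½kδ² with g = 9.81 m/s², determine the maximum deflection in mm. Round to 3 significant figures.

k = Gd⁴/(8D³N_a) = (78.1×10³)(4.0⁴)/(8·28.0³·14) = 8.132 N/mm
W = mg = 6.3 × 9.81 = 61.803 N
½kδ² − Wδ − Wh = 0 → δ = (W + √(W² + 2kWh))/k
δ = (61.803 + √(3819.6 + 290493))/8.132 = (61.803 + 542.51)/8.132 = 74.312 mm

74.3 mm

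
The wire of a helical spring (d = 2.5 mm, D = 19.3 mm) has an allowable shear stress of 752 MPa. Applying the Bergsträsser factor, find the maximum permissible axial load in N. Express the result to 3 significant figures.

203 N

C = D/d = 19.3/2.5 = 7.7200
K_B = (4C+2)/(4C−3) = 32.880/27.880 = 1.1793
τ_max = K·8FD/(πd³) → F_max = τ_allow·πd³/(8DK)
F_max = 752·π·2.5³/(8·19.3·1.1793) = 36914/182.09 = 202.72 N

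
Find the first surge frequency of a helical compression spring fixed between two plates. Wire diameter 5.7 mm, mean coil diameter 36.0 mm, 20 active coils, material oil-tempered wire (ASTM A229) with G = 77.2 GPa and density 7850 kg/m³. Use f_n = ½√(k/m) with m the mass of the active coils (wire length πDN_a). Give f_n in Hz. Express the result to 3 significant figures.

77.6 Hz

k = Gd⁴/(8D³N_a) = (77.2×10³)(5.7⁴)/(8·36.0³·20) = 10.917 N/mm = 10917 N/m
Wire length L = πDN_a = π·36.0·20 = 2261.9 mm
m = ρ·(πd²/4)·L = 7850 × 25.518×10⁻⁶ m² × 2.2619 m = 0.4531 kg
f_n = ½√(k/m) = 0.5·√(10917/0.4531) = 0.5·√(24093) = 77.61 Hz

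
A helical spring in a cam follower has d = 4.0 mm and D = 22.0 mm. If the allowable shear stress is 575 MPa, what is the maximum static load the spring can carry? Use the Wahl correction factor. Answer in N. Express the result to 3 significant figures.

514 N

C = D/d = 22.0/4.0 = 5.5000
K_W = (4C−1)/(4C−4) + 0.615/C = 21.000/18.000 + 0.1118 = 1.2785
τ_max = K·8FD/(πd³) → F_max = τ_allow·πd³/(8DK)
F_max = 575·π·4.0³/(8·22.0·1.2785) = 1.1561e+05/225.01 = 513.79 N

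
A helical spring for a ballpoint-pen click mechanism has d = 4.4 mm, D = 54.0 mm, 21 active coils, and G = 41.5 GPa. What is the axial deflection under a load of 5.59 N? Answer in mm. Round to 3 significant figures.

k = Gd⁴/(8D³N_a) = (41.5×10³)(4.4⁴)/(8·54.0³·21) = 0.58799 N/mm
δ = F/k = 5.59 / 0.58799 = 9.507 mm

9.51 mm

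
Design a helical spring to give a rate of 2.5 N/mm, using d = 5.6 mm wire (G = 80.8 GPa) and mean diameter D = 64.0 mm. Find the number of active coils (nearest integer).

N_a = Gd⁴/(8D³k) = (80.8×10³ × 5.6⁴)/(8 × 64.0³ × 2.5)
    = 7.94627e+07 / 5.24288e+06 = 15.16 → 15 coils

15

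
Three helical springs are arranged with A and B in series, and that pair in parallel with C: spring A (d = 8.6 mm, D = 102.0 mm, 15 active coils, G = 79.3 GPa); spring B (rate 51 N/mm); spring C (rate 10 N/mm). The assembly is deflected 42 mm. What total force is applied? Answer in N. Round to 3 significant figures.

554 N

k_A = Gd⁴/(8D³N_a) = (79.3×10³)(8.6⁴)/(8·102.0³·15) = 3.4063 N/mm
Springs A,B series: k_AB = 1/(1/3.4063+1/51) = 3.1931 N/mm; parallel with C: k_eq = 3.1931+10 = 13.193 N/mm
F = k_eq·δ = 13.193·42 = 554.11 N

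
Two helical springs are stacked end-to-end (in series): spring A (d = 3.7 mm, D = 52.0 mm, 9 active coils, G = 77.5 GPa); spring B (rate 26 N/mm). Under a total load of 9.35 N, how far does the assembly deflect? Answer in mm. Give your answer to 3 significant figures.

6.88 mm

k_A = Gd⁴/(8D³N_a) = (77.5×10³)(3.7⁴)/(8·52.0³·9) = 1.4347 N/mm
Series: 1/k_eq = 1/1.4347 + 1/26 = 0.73546; k_eq = 1.3597 N/mm
δ = F/k_eq = 9.35/1.3597 = 6.8766 mm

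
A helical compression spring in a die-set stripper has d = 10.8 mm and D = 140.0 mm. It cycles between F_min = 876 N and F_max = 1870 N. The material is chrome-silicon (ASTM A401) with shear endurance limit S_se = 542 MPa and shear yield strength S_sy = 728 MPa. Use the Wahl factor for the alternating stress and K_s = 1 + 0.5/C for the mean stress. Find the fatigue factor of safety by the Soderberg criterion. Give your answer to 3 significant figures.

C = D/d = 140.0/10.8 = 12.9630; K_W = (4C−1)/(4C−4)+0.615/C = 1.1101; K_s = 1+0.5/C = 1.0386
F_a = (F_max−F_min)/2 = 497 N; F_m = (F_max+F_min)/2 = 1373 N
τ_a = K_W·8F_aD/(πd³) = 1.1101 × 140.65 = 156.15 MPa
τ_m = K_s·8F_mD/(πd³) = 1.0386 × 388.57 = 403.56 MPa
Soderberg: 1/n_f = τ_a/S_se + τ_m/S_sy = 156.15/542 + 403.56/728 = 0.28809 + 0.55434 = 0.84243
n_f = 1/0.84243 = 1.187

1.19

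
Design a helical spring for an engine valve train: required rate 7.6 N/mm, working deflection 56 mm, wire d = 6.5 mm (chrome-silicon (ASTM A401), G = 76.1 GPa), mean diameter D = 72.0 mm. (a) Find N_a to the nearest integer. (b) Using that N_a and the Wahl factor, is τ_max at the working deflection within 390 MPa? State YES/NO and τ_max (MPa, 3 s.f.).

N_a = Gd⁴/(8D³k) = (76.1×10³)(6.5⁴)/(8·72.0³·7.6) = 5.986 → N_a = 6
Actual rate k = Gd⁴/(8D³·6) = 7.5823 N/mm
Working load F = kδ = 7.5823·56 = 424.61 N
C = 72.0/6.5 = 11.0769; K_W = (4C−1)/(4C−4)+0.615/C = 1.1299
τ_max = K_W·8FD/(πd³) = 1.1299·283.48 = 320.32 MPa
τ_max ≤ 390 MPa → acceptable

(a) 6 coils; (b) YES, τ_max = 320 MPa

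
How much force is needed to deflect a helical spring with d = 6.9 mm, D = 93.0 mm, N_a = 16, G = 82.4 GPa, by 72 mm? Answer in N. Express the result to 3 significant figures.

131 N

k = Gd⁴/(8D³N_a) = (82.4×10³)(6.9⁴)/(8·93.0³·16) = 1.8141 N/mm
F = k·δ = 1.8141 × 72 = 130.62 N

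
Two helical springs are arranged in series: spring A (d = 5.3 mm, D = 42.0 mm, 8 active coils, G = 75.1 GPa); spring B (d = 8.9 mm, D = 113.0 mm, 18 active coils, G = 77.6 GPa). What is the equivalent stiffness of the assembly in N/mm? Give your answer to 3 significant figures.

k_A = Gd⁴/(8D³N_a) = (75.1×10³)(5.3⁴)/(8·42.0³·8) = 12.497 N/mm
k_B = Gd⁴/(8D³N_a) = (77.6×10³)(8.9⁴)/(8·113.0³·18) = 2.3433 N/mm
Series: 1/k_eq = 1/12.497 + 1/2.3433 = 0.50677; k_eq = 1.9733 N/mm

1.97 N/mm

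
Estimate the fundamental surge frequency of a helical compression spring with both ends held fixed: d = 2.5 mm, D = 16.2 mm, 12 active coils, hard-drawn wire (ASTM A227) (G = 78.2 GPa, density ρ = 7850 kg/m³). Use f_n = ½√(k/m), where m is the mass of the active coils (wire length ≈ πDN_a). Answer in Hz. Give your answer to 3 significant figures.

282 Hz

k = Gd⁴/(8D³N_a) = (78.2×10³)(2.5⁴)/(8·16.2³·12) = 7.4843 N/mm = 7484.3 N/m
Wire length L = πDN_a = π·16.2·12 = 610.73 mm
m = ρ·(πd²/4)·L = 7850 × 4.9087×10⁻⁶ m² × 0.61073 m = 0.023533 kg
f_n = ½√(k/m) = 0.5·√(7484.3/0.023533) = 0.5·√(3.1803e+05) = 281.97 Hz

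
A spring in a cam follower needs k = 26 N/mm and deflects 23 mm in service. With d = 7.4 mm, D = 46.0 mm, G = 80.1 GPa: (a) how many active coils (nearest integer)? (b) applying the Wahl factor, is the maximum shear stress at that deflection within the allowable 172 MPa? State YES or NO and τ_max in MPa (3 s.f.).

(a) 12 coils; (b) NO, τ_max = 212 MPa

N_a = Gd⁴/(8D³k) = (80.1×10³)(7.4⁴)/(8·46.0³·26) = 11.86 → N_a = 12
Actual rate k = Gd⁴/(8D³·12) = 25.705 N/mm
Working load F = kδ = 25.705·23 = 591.21 N
C = 46.0/7.4 = 6.2162; K_W = (4C−1)/(4C−4)+0.615/C = 1.2427
τ_max = K_W·8FD/(πd³) = 1.2427·170.9 = 212.38 MPa
τ_max > 172 MPa → exceeds allowable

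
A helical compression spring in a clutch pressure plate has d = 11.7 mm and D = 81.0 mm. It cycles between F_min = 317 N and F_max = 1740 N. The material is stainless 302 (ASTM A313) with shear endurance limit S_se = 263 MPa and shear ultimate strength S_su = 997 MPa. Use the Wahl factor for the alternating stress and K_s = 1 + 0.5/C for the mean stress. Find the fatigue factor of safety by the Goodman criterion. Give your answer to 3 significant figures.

1.77

C = D/d = 81.0/11.7 = 6.9231; K_W = (4C−1)/(4C−4)+0.615/C = 1.2155; K_s = 1+0.5/C = 1.0722
F_a = (F_max−F_min)/2 = 711.5 N; F_m = (F_max+F_min)/2 = 1028.5 N
τ_a = K_W·8F_aD/(πd³) = 1.2155 × 91.631 = 111.37 MPa
τ_m = K_s·8F_mD/(πd³) = 1.0722 × 132.46 = 142.02 MPa
Goodman: 1/n_f = τ_a/S_se + τ_m/S_su = 111.37/263 + 142.02/997 = 0.42347 + 0.14245 = 0.56592
n_f = 1/0.56592 = 1.767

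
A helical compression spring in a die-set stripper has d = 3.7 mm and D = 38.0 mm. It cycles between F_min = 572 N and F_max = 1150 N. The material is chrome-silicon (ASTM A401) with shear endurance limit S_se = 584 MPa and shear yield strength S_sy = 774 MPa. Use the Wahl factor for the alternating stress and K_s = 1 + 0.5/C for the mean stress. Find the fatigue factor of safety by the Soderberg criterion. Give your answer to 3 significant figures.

0.302

C = D/d = 38.0/3.7 = 10.2703; K_W = (4C−1)/(4C−4)+0.615/C = 1.1408; K_s = 1+0.5/C = 1.0487
F_a = (F_max−F_min)/2 = 289 N; F_m = (F_max+F_min)/2 = 861 N
τ_a = K_W·8F_aD/(πd³) = 1.1408 × 552.1 = 629.83 MPa
τ_m = K_s·8F_mD/(πd³) = 1.0487 × 1644.8 = 1724.9 MPa
Soderberg: 1/n_f = τ_a/S_se + τ_m/S_sy = 629.83/584 + 1724.9/774 = 1.07847 + 2.22857 = 3.307
n_f = 1/3.307 = 0.3024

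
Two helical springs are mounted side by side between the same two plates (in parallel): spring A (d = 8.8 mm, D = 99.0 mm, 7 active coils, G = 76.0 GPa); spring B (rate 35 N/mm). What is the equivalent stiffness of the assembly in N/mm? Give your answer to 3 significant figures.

43.4 N/mm

k_A = Gd⁴/(8D³N_a) = (76.0×10³)(8.8⁴)/(8·99.0³·7) = 8.3879 N/mm
Parallel: k_eq = 8.3879 + 35 = 43.388 N/mm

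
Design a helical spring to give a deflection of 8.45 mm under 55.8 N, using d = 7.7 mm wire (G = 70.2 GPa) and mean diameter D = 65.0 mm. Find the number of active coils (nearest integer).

Required rate k = F/δ = 55.8/8.45 = 6.6036 N/mm
N_a = Gd⁴/(8D³k) = (70.2×10³ × 7.7⁴)/(8 × 65.0³ × 6.6036)
    = 2.46774e+08 / 1.4508e+07 = 17.01 → 17 coils

17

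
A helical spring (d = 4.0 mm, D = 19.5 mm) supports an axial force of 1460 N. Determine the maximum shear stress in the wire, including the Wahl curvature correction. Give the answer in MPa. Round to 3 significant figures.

Spring index C = D/d = 19.5/4.0 = 4.8750
K_W = (4C−1)/(4C−4) + 0.615/C = 18.500/15.500 + 0.1262 = 1.3197
τ₀ = 8FD/(πd³) = 8·1460·19.5/(π·4.0³) = 227760/201.06 = 1132.8 MPa
τ_max = K·τ₀ = 1.3197 × 1132.8 = 1494.9 MPa

1490 MPa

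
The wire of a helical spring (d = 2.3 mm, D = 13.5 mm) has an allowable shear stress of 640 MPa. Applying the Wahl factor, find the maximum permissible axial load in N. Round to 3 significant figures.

C = D/d = 13.5/2.3 = 5.8696
K_W = (4C−1)/(4C−4) + 0.615/C = 22.478/19.478 + 0.1048 = 1.2588
τ_max = K·8FD/(πd³) → F_max = τ_allow·πd³/(8DK)
F_max = 640·π·2.3³/(8·13.5·1.2588) = 24463/135.95 = 179.94 N

180 N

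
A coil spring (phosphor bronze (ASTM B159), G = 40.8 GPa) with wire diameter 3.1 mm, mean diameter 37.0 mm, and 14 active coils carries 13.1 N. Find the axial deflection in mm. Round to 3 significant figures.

k = Gd⁴/(8D³N_a) = (40.8×10³)(3.1⁴)/(8·37.0³·14) = 0.66418 N/mm
δ = F/k = 13.1 / 0.66418 = 19.724 mm

19.7 mm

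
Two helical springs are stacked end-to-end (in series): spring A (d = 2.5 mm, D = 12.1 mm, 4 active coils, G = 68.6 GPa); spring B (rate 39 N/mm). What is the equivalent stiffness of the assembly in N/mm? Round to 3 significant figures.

21.4 N/mm

k_A = Gd⁴/(8D³N_a) = (68.6×10³)(2.5⁴)/(8·12.1³·4) = 47.269 N/mm
Series: 1/k_eq = 1/47.269 + 1/39 = 0.046796; k_eq = 21.369 N/mm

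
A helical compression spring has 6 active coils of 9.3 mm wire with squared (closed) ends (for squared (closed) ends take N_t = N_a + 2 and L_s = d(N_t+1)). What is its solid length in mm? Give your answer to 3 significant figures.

squared (closed) ends: N_t = N_a + 2 = 6 + 2 = 8
L_s = d·(N_t+1) = 9.3 × 9 = 83.7 mm

83.7 mm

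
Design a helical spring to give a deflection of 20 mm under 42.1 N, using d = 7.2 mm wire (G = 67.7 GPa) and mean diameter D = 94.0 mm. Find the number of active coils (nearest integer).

13

Required rate k = F/δ = 42.1/20 = 2.105 N/mm
N_a = Gd⁴/(8D³k) = (67.7×10³ × 7.2⁴)/(8 × 94.0³ × 2.105)
    = 1.81936e+08 / 1.3987e+07 = 13.01 → 13 coils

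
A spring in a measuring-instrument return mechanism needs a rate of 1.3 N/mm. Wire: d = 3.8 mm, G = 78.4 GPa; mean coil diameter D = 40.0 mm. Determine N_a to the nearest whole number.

N_a = Gd⁴/(8D³k) = (78.4×10³ × 3.8⁴)/(8 × 40.0³ × 1.3)
    = 1.63475e+07 / 665600 = 24.56 → 25 coils

25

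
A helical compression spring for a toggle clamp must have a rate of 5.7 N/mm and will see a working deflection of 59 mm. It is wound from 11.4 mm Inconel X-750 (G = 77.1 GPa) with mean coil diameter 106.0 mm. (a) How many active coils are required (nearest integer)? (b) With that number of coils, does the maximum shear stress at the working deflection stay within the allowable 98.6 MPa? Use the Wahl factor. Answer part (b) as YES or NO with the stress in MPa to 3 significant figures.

N_a = Gd⁴/(8D³k) = (77.1×10³)(11.4⁴)/(8·106.0³·5.7) = 23.98 → N_a = 24
Actual rate k = Gd⁴/(8D³·24) = 5.6945 N/mm
Working load F = kδ = 5.6945·59 = 335.98 N
C = 106.0/11.4 = 9.2982; K_W = (4C−1)/(4C−4)+0.615/C = 1.1565
τ_max = K_W·8FD/(πd³) = 1.1565·61.212 = 70.793 MPa
τ_max ≤ 98.6 MPa → acceptable

(a) 24 coils; (b) YES, τ_max = 70.8 MPa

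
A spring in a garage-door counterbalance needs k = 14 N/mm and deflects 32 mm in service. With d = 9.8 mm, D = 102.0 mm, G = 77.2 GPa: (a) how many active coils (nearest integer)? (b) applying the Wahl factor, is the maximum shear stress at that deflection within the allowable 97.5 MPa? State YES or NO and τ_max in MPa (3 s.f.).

N_a = Gd⁴/(8D³k) = (77.2×10³)(9.8⁴)/(8·102.0³·14) = 5.991 → N_a = 6
Actual rate k = Gd⁴/(8D³·6) = 13.979 N/mm
Working load F = kδ = 13.979·32 = 447.33 N
C = 102.0/9.8 = 10.4082; K_W = (4C−1)/(4C−4)+0.615/C = 1.1388
τ_max = K_W·8FD/(πd³) = 1.1388·123.45 = 140.59 MPa
τ_max > 97.5 MPa → exceeds allowable

(a) 6 coils; (b) NO, τ_max = 141 MPa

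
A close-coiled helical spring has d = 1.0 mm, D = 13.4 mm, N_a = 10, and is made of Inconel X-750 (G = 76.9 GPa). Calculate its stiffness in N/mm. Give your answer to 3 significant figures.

k = Gd⁴/(8D³N_a) = (76.9×10³ × 1.0⁴) / (8 × 13.4³ × 10)
  = 76900 / 192488 = 0.3995 N/mm

0.400 N/mm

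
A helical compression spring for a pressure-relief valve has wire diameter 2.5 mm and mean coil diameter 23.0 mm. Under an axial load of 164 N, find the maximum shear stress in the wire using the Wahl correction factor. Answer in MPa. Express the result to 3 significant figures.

Spring index C = D/d = 23.0/2.5 = 9.2000
K_W = (4C−1)/(4C−4) + 0.615/C = 35.800/32.800 + 0.0668 = 1.1583
τ₀ = 8FD/(πd³) = 8·164·23.0/(π·2.5³) = 30176/49.087 = 614.74 MPa
τ_max = K·τ₀ = 1.1583 × 614.74 = 712.06 MPa

712 MPa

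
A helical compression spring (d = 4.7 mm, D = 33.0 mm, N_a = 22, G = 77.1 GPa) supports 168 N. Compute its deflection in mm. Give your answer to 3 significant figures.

28.2 mm

k = Gd⁴/(8D³N_a) = (77.1×10³)(4.7⁴)/(8·33.0³·22) = 5.9483 N/mm
δ = F/k = 168 / 5.9483 = 28.243 mm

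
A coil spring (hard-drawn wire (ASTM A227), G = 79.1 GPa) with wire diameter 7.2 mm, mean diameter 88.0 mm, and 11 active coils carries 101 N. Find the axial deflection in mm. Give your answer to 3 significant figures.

28.5 mm

k = Gd⁴/(8D³N_a) = (79.1×10³)(7.2⁴)/(8·88.0³·11) = 3.5447 N/mm
δ = F/k = 101 / 3.5447 = 28.493 mm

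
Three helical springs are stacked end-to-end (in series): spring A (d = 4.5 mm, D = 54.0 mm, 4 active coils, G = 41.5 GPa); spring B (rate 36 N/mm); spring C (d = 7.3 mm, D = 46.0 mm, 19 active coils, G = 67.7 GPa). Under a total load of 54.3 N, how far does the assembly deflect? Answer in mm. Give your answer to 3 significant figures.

k_A = Gd⁴/(8D³N_a) = (41.5×10³)(4.5⁴)/(8·54.0³·4) = 3.3773 N/mm
k_C = Gd⁴/(8D³N_a) = (67.7×10³)(7.3⁴)/(8·46.0³·19) = 12.995 N/mm
Series: 1/k_eq = 1/3.3773 + 1/36 + 1/12.995 = 0.40083; k_eq = 2.4948 N/mm
δ = F/k_eq = 54.3/2.4948 = 21.765 mm

21.8 mm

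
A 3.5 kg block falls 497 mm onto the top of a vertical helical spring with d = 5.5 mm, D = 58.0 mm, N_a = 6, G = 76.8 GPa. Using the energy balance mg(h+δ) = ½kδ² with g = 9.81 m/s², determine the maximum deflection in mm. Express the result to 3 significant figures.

k = Gd⁴/(8D³N_a) = (76.8×10³)(5.5⁴)/(8·58.0³·6) = 7.5039 N/mm
W = mg = 3.5 × 9.81 = 34.335 N
½kδ² − Wδ − Wh = 0 → δ = (W + √(W² + 2kWh))/k
δ = (34.335 + √(1178.9 + 256100))/7.5039 = (34.335 + 507.23)/7.5039 = 72.171 mm

72.2 mm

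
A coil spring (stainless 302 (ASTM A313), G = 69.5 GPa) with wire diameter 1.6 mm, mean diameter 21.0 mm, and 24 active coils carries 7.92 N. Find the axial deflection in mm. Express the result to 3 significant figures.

k = Gd⁴/(8D³N_a) = (69.5×10³)(1.6⁴)/(8·21.0³·24) = 0.25616 N/mm
δ = F/k = 7.92 / 0.25616 = 30.919 mm

30.9 mm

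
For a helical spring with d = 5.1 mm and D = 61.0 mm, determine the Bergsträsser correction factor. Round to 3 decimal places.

C = D/d = 61.0/5.1 = 11.9608
K_B = (4C+2)/(4C−3) = 49.843/44.843 = 1.1115

1.111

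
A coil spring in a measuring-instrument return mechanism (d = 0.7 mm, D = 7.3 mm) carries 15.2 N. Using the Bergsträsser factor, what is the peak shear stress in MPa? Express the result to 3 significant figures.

930 MPa

Spring index C = D/d = 7.3/0.7 = 10.4286
K_B = (4C+2)/(4C−3) = 43.714/38.714 = 1.1292
τ₀ = 8FD/(πd³) = 8·15.2·7.3/(π·0.7³) = 887.68/1.0776 = 823.78 MPa
τ_max = K·τ₀ = 1.1292 × 823.78 = 930.17 MPa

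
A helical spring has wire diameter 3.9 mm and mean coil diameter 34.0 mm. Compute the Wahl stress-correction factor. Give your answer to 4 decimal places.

1.1677

C = D/d = 34.0/3.9 = 8.7179
K_W = (4C−1)/(4C−4) + 0.615/C = 33.872/30.872 + 0.0705 = 1.1677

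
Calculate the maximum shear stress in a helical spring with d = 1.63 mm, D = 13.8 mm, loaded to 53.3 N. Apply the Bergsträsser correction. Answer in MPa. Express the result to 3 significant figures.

503 MPa

Spring index C = D/d = 13.8/1.63 = 8.4663
K_B = (4C+2)/(4C−3) = 35.865/30.865 = 1.1620
τ₀ = 8FD/(πd³) = 8·53.3·13.8/(π·1.63³) = 5884.32/13.605 = 432.5 MPa
τ_max = K·τ₀ = 1.1620 × 432.5 = 502.56 MPa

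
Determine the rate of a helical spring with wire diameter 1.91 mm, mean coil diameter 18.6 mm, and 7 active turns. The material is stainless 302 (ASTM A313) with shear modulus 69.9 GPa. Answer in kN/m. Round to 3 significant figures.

k = Gd⁴/(8D³N_a) = (69.9×10³ × 1.91⁴) / (8 × 18.6³ × 7)
  = 930273 / 360352 = 2.5816 N/mm

2.58 kN/m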